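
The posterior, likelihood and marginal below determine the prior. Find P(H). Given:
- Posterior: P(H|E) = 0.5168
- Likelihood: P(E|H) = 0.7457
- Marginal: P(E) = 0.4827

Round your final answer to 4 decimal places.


From Bayes' theorem: P(H|E) = P(E|H) × P(H) / P(E)

Rearranging for P(H):
P(H) = P(H|E) × P(E) / P(E|H)
     = 0.5168 × 0.4827 / 0.7457
     = 0.24945936 / 0.7457
     = 0.3345


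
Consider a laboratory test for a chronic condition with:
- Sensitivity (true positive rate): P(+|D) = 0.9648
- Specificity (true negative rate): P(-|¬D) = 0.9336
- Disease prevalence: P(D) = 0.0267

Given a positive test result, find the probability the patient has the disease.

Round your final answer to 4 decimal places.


Let D = has disease, + = positive test

Given:
- P(D) = 0.0267 (prevalence)
- P(+|D) = 0.9648 (sensitivity)
- P(-|¬D) = 0.9336 (specificity)
- P(+|¬D) = 0.0664 (false positive rate = 1 - specificity)

Step 1: Find P(+)
P(+) = P(+|D)P(D) + P(+|¬D)P(¬D)
     = 0.9648 × 0.0267 + 0.0664 × 0.9733
     = 0.02576016 + 0.06462712
     = 0.09038728

Step 2: Apply Bayes' theorem for P(D|+)
P(D|+) = P(+|D)P(D) / P(+)
       = 0.02576016 / 0.09038728
       = 0.2850


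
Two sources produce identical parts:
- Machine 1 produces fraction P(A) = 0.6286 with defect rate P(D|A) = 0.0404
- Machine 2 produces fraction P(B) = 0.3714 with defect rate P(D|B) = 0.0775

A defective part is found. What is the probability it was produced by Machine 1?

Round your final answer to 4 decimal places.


Let A = from Machine 1, D = defective

Given:
- P(A) = 0.6286, P(B) = 0.3714
- P(D|A) = 0.0404, P(D|B) = 0.0775

Step 1: Find P(D)
P(D) = P(D|A)P(A) + P(D|B)P(B)
     = 0.0404 × 0.6286 + 0.0775 × 0.3714
     = 0.02539544 + 0.02878350
     = 0.05417894

Step 2: Apply Bayes' theorem
P(A|D) = P(D|A)P(A) / P(D)
       = 0.02539544 / 0.05417894
       = 0.4687


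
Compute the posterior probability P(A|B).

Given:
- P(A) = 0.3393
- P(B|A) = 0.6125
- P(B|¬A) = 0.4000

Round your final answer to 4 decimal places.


Bayes' theorem: P(A|B) = P(B|A) × P(A) / P(B)

Step 1: Calculate P(B) using law of total probability
P(B) = P(B|A)P(A) + P(B|¬A)P(¬A)
     = 0.6125 × 0.3393 + 0.4000 × 0.6607
     = 0.20782125 + 0.26428000
     = 0.47210125

Step 2: Apply Bayes' theorem
P(A|B) = P(B|A) × P(A) / P(B)
       = 0.20782125 / 0.47210125
       = 0.4402


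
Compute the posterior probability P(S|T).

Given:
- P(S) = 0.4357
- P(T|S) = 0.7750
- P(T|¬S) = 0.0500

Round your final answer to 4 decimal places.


Bayes' theorem: P(S|T) = P(T|S) × P(S) / P(T)

Step 1: Calculate P(T) using law of total probability
P(T) = P(T|S)P(S) + P(T|¬S)P(¬S)
     = 0.7750 × 0.4357 + 0.0500 × 0.5643
     = 0.33766750 + 0.02821500
     = 0.36588250

Step 2: Apply Bayes' theorem
P(S|T) = P(T|S) × P(S) / P(T)
       = 0.33766750 / 0.36588250
       = 0.9229


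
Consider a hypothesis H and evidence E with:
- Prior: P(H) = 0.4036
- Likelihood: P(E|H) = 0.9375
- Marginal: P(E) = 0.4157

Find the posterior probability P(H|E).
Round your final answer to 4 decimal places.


Using Bayes' theorem:

P(H|E) = P(E|H) × P(H) / P(E)
       = 0.9375 × 0.4036 / 0.4157
       = 0.37837500 / 0.4157
       = 0.9102

The evidence strengthens our belief in H.
Prior: 0.4036 → Posterior: 0.9102


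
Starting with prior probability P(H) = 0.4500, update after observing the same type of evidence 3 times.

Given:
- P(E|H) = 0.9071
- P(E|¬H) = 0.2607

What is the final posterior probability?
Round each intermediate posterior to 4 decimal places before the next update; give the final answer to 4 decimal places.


Sequential Bayesian updating:

Initial prior: P(H) = 0.4500

Update 1:
  P(E) = 0.9071 × 0.4500 + 0.2607 × 0.5500 = 0.40819500 + 0.14338500 = 0.55158000
  P(H|E) = 0.40819500 / 0.55158000 = 0.7400

Update 2:
  P(E) = 0.9071 × 0.7400 + 0.2607 × 0.2600 = 0.67125400 + 0.06778200 = 0.73903600
  P(H|E) = 0.67125400 / 0.73903600 = 0.9083

Update 3:
  P(E) = 0.9071 × 0.9083 + 0.2607 × 0.0917 = 0.82391893 + 0.02390619 = 0.84782512
  P(H|E) = 0.82391893 / 0.84782512 = 0.9718

Final posterior: 0.9718


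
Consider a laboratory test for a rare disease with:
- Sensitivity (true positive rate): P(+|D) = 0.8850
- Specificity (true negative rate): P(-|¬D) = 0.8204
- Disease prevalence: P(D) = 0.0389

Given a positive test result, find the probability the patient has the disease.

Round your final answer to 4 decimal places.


Let D = has disease, + = positive test

Given:
- P(D) = 0.0389 (prevalence)
- P(+|D) = 0.8850 (sensitivity)
- P(-|¬D) = 0.8204 (specificity)
- P(+|¬D) = 0.1796 (false positive rate = 1 - specificity)

Step 1: Find P(+)
P(+) = P(+|D)P(D) + P(+|¬D)P(¬D)
     = 0.8850 × 0.0389 + 0.1796 × 0.9611
     = 0.03442650 + 0.17261356
     = 0.20704006

Step 2: Apply Bayes' theorem for P(D|+)
P(D|+) = P(+|D)P(D) / P(+)
       = 0.03442650 / 0.20704006
       = 0.1663


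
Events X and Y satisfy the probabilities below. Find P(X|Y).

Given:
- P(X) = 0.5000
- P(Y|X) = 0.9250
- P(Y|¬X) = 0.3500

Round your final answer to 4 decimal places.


Bayes' theorem: P(X|Y) = P(Y|X) × P(X) / P(Y)

Step 1: Calculate P(Y) using law of total probability
P(Y) = P(Y|X)P(X) + P(Y|¬X)P(¬X)
     = 0.9250 × 0.5000 + 0.3500 × 0.5000
     = 0.46250000 + 0.17500000
     = 0.63750000

Step 2: Apply Bayes' theorem
P(X|Y) = P(Y|X) × P(X) / P(Y)
       = 0.46250000 / 0.63750000
       = 0.7255


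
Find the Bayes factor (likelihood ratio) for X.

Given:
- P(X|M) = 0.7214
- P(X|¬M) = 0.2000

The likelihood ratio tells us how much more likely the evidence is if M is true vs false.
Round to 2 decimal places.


Likelihood Ratio (LR) = P(X|M) / P(X|¬M)

LR = 0.7214 / 0.2000
   = 3.61

The evidence is 3.61 times more likely if M is true than if M is false.
Because LR exceeds 1, X is evidence for M.


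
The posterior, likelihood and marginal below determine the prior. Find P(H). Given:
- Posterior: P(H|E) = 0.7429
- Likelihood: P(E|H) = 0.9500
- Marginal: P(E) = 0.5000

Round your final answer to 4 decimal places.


From Bayes' theorem: P(H|E) = P(E|H) × P(H) / P(E)

Rearranging for P(H):
P(H) = P(H|E) × P(E) / P(E|H)
     = 0.7429 × 0.5000 / 0.9500
     = 0.37145000 / 0.9500
     = 0.3910


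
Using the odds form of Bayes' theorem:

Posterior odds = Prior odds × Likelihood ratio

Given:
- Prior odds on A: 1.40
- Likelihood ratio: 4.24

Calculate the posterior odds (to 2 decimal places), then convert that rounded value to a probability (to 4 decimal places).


Step 1: Calculate posterior odds
Posterior odds = Prior odds × LR
               = 1.40 × 4.24
               = 5.94

Step 2: Convert to probability
P(A|E) = Posterior odds / (1 + Posterior odds)
       = 5.94 / (1 + 5.94)
       = 5.94 / 6.94
       = 0.8559

The evidence increased P(A) from 0.5833 to 0.8559.


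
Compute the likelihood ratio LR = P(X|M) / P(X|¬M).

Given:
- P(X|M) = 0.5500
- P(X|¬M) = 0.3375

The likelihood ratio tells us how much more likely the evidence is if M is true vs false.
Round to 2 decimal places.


Likelihood Ratio (LR) = P(X|M) / P(X|¬M)

LR = 0.5500 / 0.3375
   = 1.63

The evidence is 1.63 times more likely if M is true than if M is false.
Because LR exceeds 1, X is evidence for M.


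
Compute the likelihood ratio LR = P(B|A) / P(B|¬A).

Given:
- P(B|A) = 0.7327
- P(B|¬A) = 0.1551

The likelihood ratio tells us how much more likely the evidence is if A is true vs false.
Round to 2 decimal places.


Likelihood Ratio (LR) = P(B|A) / P(B|¬A)

LR = 0.7327 / 0.1551
   = 4.72

The evidence is 4.72 times more likely if A is true than if A is false.
Because LR exceeds 1, B is evidence for A.


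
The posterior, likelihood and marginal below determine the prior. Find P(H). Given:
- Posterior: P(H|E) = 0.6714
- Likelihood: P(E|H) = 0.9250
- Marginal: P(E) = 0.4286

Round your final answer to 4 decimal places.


From Bayes' theorem: P(H|E) = P(E|H) × P(H) / P(E)

Rearranging for P(H):
P(H) = P(H|E) × P(E) / P(E|H)
     = 0.6714 × 0.4286 / 0.9250
     = 0.28776204 / 0.9250
     = 0.3111


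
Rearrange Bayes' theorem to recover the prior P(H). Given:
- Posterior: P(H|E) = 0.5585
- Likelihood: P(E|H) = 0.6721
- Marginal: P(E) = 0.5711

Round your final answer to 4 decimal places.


From Bayes' theorem: P(H|E) = P(E|H) × P(H) / P(E)

Rearranging for P(H):
P(H) = P(H|E) × P(E) / P(E|H)
     = 0.5585 × 0.5711 / 0.6721
     = 0.31895935 / 0.6721
     = 0.4746


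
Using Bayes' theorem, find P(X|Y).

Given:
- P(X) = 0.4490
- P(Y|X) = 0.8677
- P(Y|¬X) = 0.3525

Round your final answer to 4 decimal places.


Bayes' theorem: P(X|Y) = P(Y|X) × P(X) / P(Y)

Step 1: Calculate P(Y) using law of total probability
P(Y) = P(Y|X)P(X) + P(Y|¬X)P(¬X)
     = 0.8677 × 0.4490 + 0.3525 × 0.5510
     = 0.38959730 + 0.19422750
     = 0.58382480

Step 2: Apply Bayes' theorem
P(X|Y) = P(Y|X) × P(X) / P(Y)
       = 0.38959730 / 0.58382480
       = 0.6673


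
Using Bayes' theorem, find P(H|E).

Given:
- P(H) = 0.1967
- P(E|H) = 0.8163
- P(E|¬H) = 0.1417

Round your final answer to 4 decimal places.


Bayes' theorem: P(H|E) = P(E|H) × P(H) / P(E)

Step 1: Calculate P(E) using law of total probability
P(E) = P(E|H)P(H) + P(E|¬H)P(¬H)
     = 0.8163 × 0.1967 + 0.1417 × 0.8033
     = 0.16056621 + 0.11382761
     = 0.27439382

Step 2: Apply Bayes' theorem
P(H|E) = P(E|H) × P(H) / P(E)
       = 0.16056621 / 0.27439382
       = 0.5852


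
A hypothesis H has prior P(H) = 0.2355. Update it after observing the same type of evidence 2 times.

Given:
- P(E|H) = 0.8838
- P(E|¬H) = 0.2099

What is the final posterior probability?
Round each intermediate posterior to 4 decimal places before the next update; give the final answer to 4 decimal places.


Sequential Bayesian updating:

Initial prior: P(H) = 0.2355

Update 1:
  P(E) = 0.8838 × 0.2355 + 0.2099 × 0.7645 = 0.20813490 + 0.16046855 = 0.36860345
  P(H|E) = 0.20813490 / 0.36860345 = 0.5647

Update 2:
  P(E) = 0.8838 × 0.5647 + 0.2099 × 0.4353 = 0.49908186 + 0.09136947 = 0.59045133
  P(H|E) = 0.49908186 / 0.59045133 = 0.8453

Final posterior: 0.8453


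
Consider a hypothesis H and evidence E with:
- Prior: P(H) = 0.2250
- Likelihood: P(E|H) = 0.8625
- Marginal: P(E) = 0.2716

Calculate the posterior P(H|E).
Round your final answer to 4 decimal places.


Using Bayes' theorem:

P(H|E) = P(E|H) × P(H) / P(E)
       = 0.8625 × 0.2250 / 0.2716
       = 0.19406250 / 0.2716
       = 0.7145

The evidence strengthens our belief in H.
Prior: 0.2250 → Posterior: 0.7145


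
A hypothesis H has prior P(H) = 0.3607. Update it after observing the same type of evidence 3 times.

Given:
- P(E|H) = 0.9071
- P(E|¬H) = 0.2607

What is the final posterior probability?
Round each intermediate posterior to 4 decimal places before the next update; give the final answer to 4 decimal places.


Sequential Bayesian updating:

Initial prior: P(H) = 0.3607

Update 1:
  P(E) = 0.9071 × 0.3607 + 0.2607 × 0.6393 = 0.32719097 + 0.16666551 = 0.49385648
  P(H|E) = 0.32719097 / 0.49385648 = 0.6625

Update 2:
  P(E) = 0.9071 × 0.6625 + 0.2607 × 0.3375 = 0.60095375 + 0.08798625 = 0.68894000
  P(H|E) = 0.60095375 / 0.68894000 = 0.8723

Update 3:
  P(E) = 0.9071 × 0.8723 + 0.2607 × 0.1277 = 0.79126333 + 0.03329139 = 0.82455472
  P(H|E) = 0.79126333 / 0.82455472 = 0.9596

Final posterior: 0.9596


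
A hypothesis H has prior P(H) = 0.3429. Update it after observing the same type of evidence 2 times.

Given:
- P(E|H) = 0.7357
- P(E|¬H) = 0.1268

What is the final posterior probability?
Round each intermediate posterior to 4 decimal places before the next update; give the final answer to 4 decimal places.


Sequential Bayesian updating:

Initial prior: P(H) = 0.3429

Update 1:
  P(E) = 0.7357 × 0.3429 + 0.1268 × 0.6571 = 0.25227153 + 0.08332028 = 0.33559181
  P(H|E) = 0.25227153 / 0.33559181 = 0.7517

Update 2:
  P(E) = 0.7357 × 0.7517 + 0.1268 × 0.2483 = 0.55302569 + 0.03148444 = 0.58451013
  P(H|E) = 0.55302569 / 0.58451013 = 0.9461

Final posterior: 0.9461


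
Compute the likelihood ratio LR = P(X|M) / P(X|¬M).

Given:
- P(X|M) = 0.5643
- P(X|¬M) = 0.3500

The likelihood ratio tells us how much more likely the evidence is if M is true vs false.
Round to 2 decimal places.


Likelihood Ratio (LR) = P(X|M) / P(X|¬M)

LR = 0.5643 / 0.3500
   = 1.61

The evidence is 1.61 times more likely if M is true than if M is false.
Because LR exceeds 1, X is evidence for M.


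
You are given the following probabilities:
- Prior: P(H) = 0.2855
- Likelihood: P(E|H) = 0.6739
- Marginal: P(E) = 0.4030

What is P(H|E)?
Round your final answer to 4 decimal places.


Using Bayes' theorem:

P(H|E) = P(E|H) × P(H) / P(E)
       = 0.6739 × 0.2855 / 0.4030
       = 0.19239845 / 0.4030
       = 0.4774

The evidence strengthens our belief in H.
Prior: 0.2855 → Posterior: 0.4774


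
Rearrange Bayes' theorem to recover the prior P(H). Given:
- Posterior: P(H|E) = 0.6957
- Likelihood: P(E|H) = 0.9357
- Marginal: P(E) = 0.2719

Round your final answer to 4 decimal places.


From Bayes' theorem: P(H|E) = P(E|H) × P(H) / P(E)

Rearranging for P(H):
P(H) = P(H|E) × P(E) / P(E|H)
     = 0.6957 × 0.2719 / 0.9357
     = 0.18916083 / 0.9357
     = 0.2022


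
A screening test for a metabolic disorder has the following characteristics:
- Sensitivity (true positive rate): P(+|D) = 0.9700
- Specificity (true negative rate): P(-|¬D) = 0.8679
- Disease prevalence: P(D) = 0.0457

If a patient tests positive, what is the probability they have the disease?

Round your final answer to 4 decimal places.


Let D = has disease, + = positive test

Given:
- P(D) = 0.0457 (prevalence)
- P(+|D) = 0.9700 (sensitivity)
- P(-|¬D) = 0.8679 (specificity)
- P(+|¬D) = 0.1321 (false positive rate = 1 - specificity)

Step 1: Find P(+)
P(+) = P(+|D)P(D) + P(+|¬D)P(¬D)
     = 0.9700 × 0.0457 + 0.1321 × 0.9543
     = 0.04432900 + 0.12606303
     = 0.17039203

Step 2: Apply Bayes' theorem for P(D|+)
P(D|+) = P(+|D)P(D) / P(+)
       = 0.04432900 / 0.17039203
       = 0.2602


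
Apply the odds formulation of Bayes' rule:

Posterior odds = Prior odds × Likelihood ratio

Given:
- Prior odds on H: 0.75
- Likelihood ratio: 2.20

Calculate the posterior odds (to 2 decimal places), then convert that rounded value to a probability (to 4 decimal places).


Step 1: Calculate posterior odds
Posterior odds = Prior odds × LR
               = 0.75 × 2.20
               = 1.65

Step 2: Convert to probability
P(H|E) = Posterior odds / (1 + Posterior odds)
       = 1.65 / (1 + 1.65)
       = 1.65 / 2.65
       = 0.6226

The evidence increased P(H) from 0.4286 to 0.6226.


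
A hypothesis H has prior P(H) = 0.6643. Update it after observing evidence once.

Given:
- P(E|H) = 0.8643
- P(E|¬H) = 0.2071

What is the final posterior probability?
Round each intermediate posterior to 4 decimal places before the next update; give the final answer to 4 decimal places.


Sequential Bayesian updating:

Initial prior: P(H) = 0.6643

Update 1:
  P(E) = 0.8643 × 0.6643 + 0.2071 × 0.3357 = 0.57415449 + 0.06952347 = 0.64367796
  P(H|E) = 0.57415449 / 0.64367796 = 0.8920

Final posterior: 0.8920


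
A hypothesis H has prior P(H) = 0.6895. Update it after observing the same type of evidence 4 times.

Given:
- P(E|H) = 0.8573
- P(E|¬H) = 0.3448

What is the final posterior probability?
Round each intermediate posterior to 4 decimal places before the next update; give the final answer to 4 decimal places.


Sequential Bayesian updating:

Initial prior: P(H) = 0.6895

Update 1:
  P(E) = 0.8573 × 0.6895 + 0.3448 × 0.3105 = 0.59110835 + 0.10706040 = 0.69816875
  P(H|E) = 0.59110835 / 0.69816875 = 0.8467

Update 2:
  P(E) = 0.8573 × 0.8467 + 0.3448 × 0.1533 = 0.72587591 + 0.05285784 = 0.77873375
  P(H|E) = 0.72587591 / 0.77873375 = 0.9321

Update 3:
  P(E) = 0.8573 × 0.9321 + 0.3448 × 0.0679 = 0.79908933 + 0.02341192 = 0.82250125
  P(H|E) = 0.79908933 / 0.82250125 = 0.9715

Update 4:
  P(E) = 0.8573 × 0.9715 + 0.3448 × 0.0285 = 0.83286695 + 0.00982680 = 0.84269375
  P(H|E) = 0.83286695 / 0.84269375 = 0.9883

Final posterior: 0.9883


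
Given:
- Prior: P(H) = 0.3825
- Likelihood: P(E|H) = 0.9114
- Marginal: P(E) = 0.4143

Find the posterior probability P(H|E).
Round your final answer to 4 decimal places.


Using Bayes' theorem:

P(H|E) = P(E|H) × P(H) / P(E)
       = 0.9114 × 0.3825 / 0.4143
       = 0.34861050 / 0.4143
       = 0.8414

The evidence strengthens our belief in H.
Prior: 0.3825 → Posterior: 0.8414


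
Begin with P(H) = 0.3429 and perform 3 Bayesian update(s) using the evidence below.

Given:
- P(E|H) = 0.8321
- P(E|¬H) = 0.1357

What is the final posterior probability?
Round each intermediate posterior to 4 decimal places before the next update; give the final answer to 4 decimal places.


Sequential Bayesian updating:

Initial prior: P(H) = 0.3429

Update 1:
  P(E) = 0.8321 × 0.3429 + 0.1357 × 0.6571 = 0.28532709 + 0.08916847 = 0.37449556
  P(H|E) = 0.28532709 / 0.37449556 = 0.7619

Update 2:
  P(E) = 0.8321 × 0.7619 + 0.1357 × 0.2381 = 0.63397699 + 0.03231017 = 0.66628716
  P(H|E) = 0.63397699 / 0.66628716 = 0.9515

Update 3:
  P(E) = 0.8321 × 0.9515 + 0.1357 × 0.0485 = 0.79174315 + 0.00658145 = 0.79832460
  P(H|E) = 0.79174315 / 0.79832460 = 0.9918

Final posterior: 0.9918


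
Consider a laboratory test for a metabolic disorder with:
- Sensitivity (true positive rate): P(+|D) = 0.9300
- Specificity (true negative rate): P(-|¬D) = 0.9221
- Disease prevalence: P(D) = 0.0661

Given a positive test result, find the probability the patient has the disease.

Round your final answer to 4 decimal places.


Let D = has disease, + = positive test

Given:
- P(D) = 0.0661 (prevalence)
- P(+|D) = 0.9300 (sensitivity)
- P(-|¬D) = 0.9221 (specificity)
- P(+|¬D) = 0.0779 (false positive rate = 1 - specificity)

Step 1: Find P(+)
P(+) = P(+|D)P(D) + P(+|¬D)P(¬D)
     = 0.9300 × 0.0661 + 0.0779 × 0.9339
     = 0.06147300 + 0.07275081
     = 0.13422381

Step 2: Apply Bayes' theorem for P(D|+)
P(D|+) = P(+|D)P(D) / P(+)
       = 0.06147300 / 0.13422381
       = 0.4580


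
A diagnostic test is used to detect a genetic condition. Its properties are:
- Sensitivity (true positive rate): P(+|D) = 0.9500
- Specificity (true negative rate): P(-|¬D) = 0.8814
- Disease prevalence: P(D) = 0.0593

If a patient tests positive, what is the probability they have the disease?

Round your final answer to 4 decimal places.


Let D = has disease, + = positive test

Given:
- P(D) = 0.0593 (prevalence)
- P(+|D) = 0.9500 (sensitivity)
- P(-|¬D) = 0.8814 (specificity)
- P(+|¬D) = 0.1186 (false positive rate = 1 - specificity)

Step 1: Find P(+)
P(+) = P(+|D)P(D) + P(+|¬D)P(¬D)
     = 0.9500 × 0.0593 + 0.1186 × 0.9407
     = 0.05633500 + 0.11156702
     = 0.16790202

Step 2: Apply Bayes' theorem for P(D|+)
P(D|+) = P(+|D)P(D) / P(+)
       = 0.05633500 / 0.16790202
       = 0.3355


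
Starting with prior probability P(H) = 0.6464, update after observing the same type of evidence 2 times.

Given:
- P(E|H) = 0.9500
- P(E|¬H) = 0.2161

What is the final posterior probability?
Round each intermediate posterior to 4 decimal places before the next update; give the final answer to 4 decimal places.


Sequential Bayesian updating:

Initial prior: P(H) = 0.6464

Update 1:
  P(E) = 0.9500 × 0.6464 + 0.2161 × 0.3536 = 0.61408000 + 0.07641296 = 0.69049296
  P(H|E) = 0.61408000 / 0.69049296 = 0.8893

Update 2:
  P(E) = 0.9500 × 0.8893 + 0.2161 × 0.1107 = 0.84483500 + 0.02392227 = 0.86875727
  P(H|E) = 0.84483500 / 0.86875727 = 0.9725

Final posterior: 0.9725


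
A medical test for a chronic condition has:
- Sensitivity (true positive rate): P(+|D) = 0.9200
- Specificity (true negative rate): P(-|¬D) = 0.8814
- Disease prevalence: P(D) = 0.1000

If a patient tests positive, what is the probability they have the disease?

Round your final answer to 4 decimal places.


Let D = has disease, + = positive test

Given:
- P(D) = 0.1000 (prevalence)
- P(+|D) = 0.9200 (sensitivity)
- P(-|¬D) = 0.8814 (specificity)
- P(+|¬D) = 0.1186 (false positive rate = 1 - specificity)

Step 1: Find P(+)
P(+) = P(+|D)P(D) + P(+|¬D)P(¬D)
     = 0.9200 × 0.1000 + 0.1186 × 0.9000
     = 0.09200000 + 0.10674000
     = 0.19874000

Step 2: Apply Bayes' theorem for P(D|+)
P(D|+) = P(+|D)P(D) / P(+)
       = 0.09200000 / 0.19874000
       = 0.4629


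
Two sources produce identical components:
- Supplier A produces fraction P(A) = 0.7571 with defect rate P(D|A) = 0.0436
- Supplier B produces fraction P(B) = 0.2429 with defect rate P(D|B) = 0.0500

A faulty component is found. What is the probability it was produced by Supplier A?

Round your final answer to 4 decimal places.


Let A = from Supplier A, D = faulty

Given:
- P(A) = 0.7571, P(B) = 0.2429
- P(D|A) = 0.0436, P(D|B) = 0.0500

Step 1: Find P(D)
P(D) = P(D|A)P(A) + P(D|B)P(B)
     = 0.0436 × 0.7571 + 0.0500 × 0.2429
     = 0.03300956 + 0.01214500
     = 0.04515456

Step 2: Apply Bayes' theorem
P(A|D) = P(D|A)P(A) / P(D)
       = 0.03300956 / 0.04515456
       = 0.7310


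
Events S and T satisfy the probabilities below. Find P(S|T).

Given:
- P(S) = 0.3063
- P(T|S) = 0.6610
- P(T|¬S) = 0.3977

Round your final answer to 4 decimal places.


Bayes' theorem: P(S|T) = P(T|S) × P(S) / P(T)

Step 1: Calculate P(T) using law of total probability
P(T) = P(T|S)P(S) + P(T|¬S)P(¬S)
     = 0.6610 × 0.3063 + 0.3977 × 0.6937
     = 0.20246430 + 0.27588449
     = 0.47834879

Step 2: Apply Bayes' theorem
P(S|T) = P(T|S) × P(S) / P(T)
       = 0.20246430 / 0.47834879
       = 0.4233


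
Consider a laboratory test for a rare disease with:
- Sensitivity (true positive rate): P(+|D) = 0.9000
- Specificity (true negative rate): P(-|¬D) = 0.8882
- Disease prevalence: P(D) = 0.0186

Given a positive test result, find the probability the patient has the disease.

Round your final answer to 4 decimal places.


Let D = has disease, + = positive test

Given:
- P(D) = 0.0186 (prevalence)
- P(+|D) = 0.9000 (sensitivity)
- P(-|¬D) = 0.8882 (specificity)
- P(+|¬D) = 0.1118 (false positive rate = 1 - specificity)

Step 1: Find P(+)
P(+) = P(+|D)P(D) + P(+|¬D)P(¬D)
     = 0.9000 × 0.0186 + 0.1118 × 0.9814
     = 0.01674000 + 0.10972052
     = 0.12646052

Step 2: Apply Bayes' theorem for P(D|+)
P(D|+) = P(+|D)P(D) / P(+)
       = 0.01674000 / 0.12646052
       = 0.1324


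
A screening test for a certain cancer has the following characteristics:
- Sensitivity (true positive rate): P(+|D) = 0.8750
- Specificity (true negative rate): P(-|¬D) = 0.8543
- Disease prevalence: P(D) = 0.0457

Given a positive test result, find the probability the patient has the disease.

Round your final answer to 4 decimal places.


Let D = has disease, + = positive test

Given:
- P(D) = 0.0457 (prevalence)
- P(+|D) = 0.8750 (sensitivity)
- P(-|¬D) = 0.8543 (specificity)
- P(+|¬D) = 0.1457 (false positive rate = 1 - specificity)

Step 1: Find P(+)
P(+) = P(+|D)P(D) + P(+|¬D)P(¬D)
     = 0.8750 × 0.0457 + 0.1457 × 0.9543
     = 0.03998750 + 0.13904151
     = 0.17902901

Step 2: Apply Bayes' theorem for P(D|+)
P(D|+) = P(+|D)P(D) / P(+)
       = 0.03998750 / 0.17902901
       = 0.2234


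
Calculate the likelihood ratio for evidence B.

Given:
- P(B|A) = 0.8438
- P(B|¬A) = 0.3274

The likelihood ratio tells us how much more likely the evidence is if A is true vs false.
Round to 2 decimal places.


Likelihood Ratio (LR) = P(B|A) / P(B|¬A)

LR = 0.8438 / 0.3274
   = 2.58

The evidence is 2.58 times more likely if A is true than if A is false.
LR > 1, so observing B raises the odds in favor of A.


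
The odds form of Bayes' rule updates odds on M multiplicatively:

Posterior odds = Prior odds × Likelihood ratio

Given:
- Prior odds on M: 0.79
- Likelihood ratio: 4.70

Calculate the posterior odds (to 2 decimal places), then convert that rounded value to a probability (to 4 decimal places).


Step 1: Calculate posterior odds
Posterior odds = Prior odds × LR
               = 0.79 × 4.70
               = 3.71

Step 2: Convert to probability
P(M|E) = Posterior odds / (1 + Posterior odds)
       = 3.71 / (1 + 3.71)
       = 3.71 / 4.71
       = 0.7877

The evidence increased P(M) from 0.4413 to 0.7877.


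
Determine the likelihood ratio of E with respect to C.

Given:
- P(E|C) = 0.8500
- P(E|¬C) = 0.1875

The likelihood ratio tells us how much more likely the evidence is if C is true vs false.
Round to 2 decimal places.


Likelihood Ratio (LR) = P(E|C) / P(E|¬C)

LR = 0.8500 / 0.1875
   = 4.53

The evidence is 4.53 times more likely if C is true than if C is false.
Since LR > 1, the evidence supports C over ¬C.


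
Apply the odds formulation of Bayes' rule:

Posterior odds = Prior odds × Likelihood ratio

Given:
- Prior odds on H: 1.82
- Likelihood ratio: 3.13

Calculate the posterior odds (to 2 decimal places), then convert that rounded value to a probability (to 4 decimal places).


Step 1: Calculate posterior odds
Posterior odds = Prior odds × LR
               = 1.82 × 3.13
               = 5.70

Step 2: Convert to probability
P(H|E) = Posterior odds / (1 + Posterior odds)
       = 5.70 / (1 + 5.70)
       = 5.70 / 6.70
       = 0.8507

The evidence increased P(H) from 0.6454 to 0.8507.


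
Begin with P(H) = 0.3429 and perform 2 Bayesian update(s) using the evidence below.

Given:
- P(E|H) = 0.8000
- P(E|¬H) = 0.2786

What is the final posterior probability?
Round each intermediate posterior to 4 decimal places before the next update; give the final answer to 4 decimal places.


Sequential Bayesian updating:

Initial prior: P(H) = 0.3429

Update 1:
  P(E) = 0.8000 × 0.3429 + 0.2786 × 0.6571 = 0.27432000 + 0.18306806 = 0.45738806
  P(H|E) = 0.27432000 / 0.45738806 = 0.5998

Update 2:
  P(E) = 0.8000 × 0.5998 + 0.2786 × 0.4002 = 0.47984000 + 0.11149572 = 0.59133572
  P(H|E) = 0.47984000 / 0.59133572 = 0.8115

Final posterior: 0.8115


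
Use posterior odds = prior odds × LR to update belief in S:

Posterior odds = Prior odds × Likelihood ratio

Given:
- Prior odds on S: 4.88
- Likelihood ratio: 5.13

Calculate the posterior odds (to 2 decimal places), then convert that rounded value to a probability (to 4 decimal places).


Step 1: Calculate posterior odds
Posterior odds = Prior odds × LR
               = 4.88 × 5.13
               = 25.03

Step 2: Convert to probability
P(S|E) = Posterior odds / (1 + Posterior odds)
       = 25.03 / (1 + 25.03)
       = 25.03 / 26.03
       = 0.9616

The evidence increased P(S) from 0.8299 to 0.9616.


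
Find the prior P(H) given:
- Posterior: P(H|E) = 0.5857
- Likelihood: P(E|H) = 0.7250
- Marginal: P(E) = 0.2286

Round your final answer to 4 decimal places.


From Bayes' theorem: P(H|E) = P(E|H) × P(H) / P(E)

Rearranging for P(H):
P(H) = P(H|E) × P(E) / P(E|H)
     = 0.5857 × 0.2286 / 0.7250
     = 0.13389102 / 0.7250
     = 0.1847


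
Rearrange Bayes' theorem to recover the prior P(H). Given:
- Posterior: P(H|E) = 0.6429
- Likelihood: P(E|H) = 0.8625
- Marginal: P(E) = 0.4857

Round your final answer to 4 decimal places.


From Bayes' theorem: P(H|E) = P(E|H) × P(H) / P(E)

Rearranging for P(H):
P(H) = P(H|E) × P(E) / P(E|H)
     = 0.6429 × 0.4857 / 0.8625
     = 0.31225653 / 0.8625
     = 0.3620


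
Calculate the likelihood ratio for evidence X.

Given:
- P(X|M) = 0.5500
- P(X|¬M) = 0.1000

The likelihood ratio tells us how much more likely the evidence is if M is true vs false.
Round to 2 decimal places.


Likelihood Ratio (LR) = P(X|M) / P(X|¬M)

LR = 0.5500 / 0.1000
   = 5.50

The evidence is 5.50 times more likely if M is true than if M is false.
Because LR exceeds 1, X is evidence for M.


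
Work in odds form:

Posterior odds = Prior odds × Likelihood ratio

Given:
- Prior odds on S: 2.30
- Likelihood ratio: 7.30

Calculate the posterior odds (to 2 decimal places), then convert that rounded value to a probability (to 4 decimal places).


Step 1: Calculate posterior odds
Posterior odds = Prior odds × LR
               = 2.30 × 7.30
               = 16.79

Step 2: Convert to probability
P(S|E) = Posterior odds / (1 + Posterior odds)
       = 16.79 / (1 + 16.79)
       = 16.79 / 17.79
       = 0.9438

The evidence increased P(S) from 0.6970 to 0.9438.


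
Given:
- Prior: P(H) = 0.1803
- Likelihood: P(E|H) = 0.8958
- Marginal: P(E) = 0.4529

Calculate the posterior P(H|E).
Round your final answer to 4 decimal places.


Using Bayes' theorem:

P(H|E) = P(E|H) × P(H) / P(E)
       = 0.8958 × 0.1803 / 0.4529
       = 0.16151274 / 0.4529
       = 0.3566

The evidence strengthens our belief in H.
Prior: 0.1803 → Posterior: 0.3566


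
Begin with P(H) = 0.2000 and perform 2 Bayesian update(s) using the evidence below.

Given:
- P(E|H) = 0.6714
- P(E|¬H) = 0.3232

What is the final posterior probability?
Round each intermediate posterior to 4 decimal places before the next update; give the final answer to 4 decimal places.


Sequential Bayesian updating:

Initial prior: P(H) = 0.2000

Update 1:
  P(E) = 0.6714 × 0.2000 + 0.3232 × 0.8000 = 0.13428000 + 0.25856000 = 0.39284000
  P(H|E) = 0.13428000 / 0.39284000 = 0.3418

Update 2:
  P(E) = 0.6714 × 0.3418 + 0.3232 × 0.6582 = 0.22948452 + 0.21273024 = 0.44221476
  P(H|E) = 0.22948452 / 0.44221476 = 0.5189

Final posterior: 0.5189


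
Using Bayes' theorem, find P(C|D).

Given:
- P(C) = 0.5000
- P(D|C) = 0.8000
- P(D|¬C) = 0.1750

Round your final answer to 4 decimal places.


Bayes' theorem: P(C|D) = P(D|C) × P(C) / P(D)

Step 1: Calculate P(D) using law of total probability
P(D) = P(D|C)P(C) + P(D|¬C)P(¬C)
     = 0.8000 × 0.5000 + 0.1750 × 0.5000
     = 0.40000000 + 0.08750000
     = 0.48750000

Step 2: Apply Bayes' theorem
P(C|D) = P(D|C) × P(C) / P(D)
       = 0.40000000 / 0.48750000
       = 0.8205


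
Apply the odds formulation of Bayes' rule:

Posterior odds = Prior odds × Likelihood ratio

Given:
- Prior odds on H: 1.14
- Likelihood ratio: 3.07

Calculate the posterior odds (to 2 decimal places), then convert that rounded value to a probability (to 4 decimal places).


Step 1: Calculate posterior odds
Posterior odds = Prior odds × LR
               = 1.14 × 3.07
               = 3.50

Step 2: Convert to probability
P(H|E) = Posterior odds / (1 + Posterior odds)
       = 3.50 / (1 + 3.50)
       = 3.50 / 4.50
       = 0.7778

The evidence increased P(H) from 0.5327 to 0.7778.


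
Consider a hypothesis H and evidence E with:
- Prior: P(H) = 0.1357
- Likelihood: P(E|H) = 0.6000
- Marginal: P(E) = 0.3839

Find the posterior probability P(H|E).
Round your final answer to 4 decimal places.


Using Bayes' theorem:

P(H|E) = P(E|H) × P(H) / P(E)
       = 0.6000 × 0.1357 / 0.3839
       = 0.08142000 / 0.3839
       = 0.2121

The evidence strengthens our belief in H.
Prior: 0.1357 → Posterior: 0.2121


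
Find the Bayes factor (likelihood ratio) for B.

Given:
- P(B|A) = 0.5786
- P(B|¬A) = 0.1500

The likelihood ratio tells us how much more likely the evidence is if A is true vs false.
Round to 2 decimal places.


Likelihood Ratio (LR) = P(B|A) / P(B|¬A)

LR = 0.5786 / 0.1500
   = 3.86

The evidence is 3.86 times more likely if A is true than if A is false.
Since LR > 1, the evidence supports A over ¬A.


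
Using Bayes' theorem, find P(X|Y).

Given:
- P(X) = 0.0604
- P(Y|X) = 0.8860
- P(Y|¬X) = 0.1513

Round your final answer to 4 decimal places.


Bayes' theorem: P(X|Y) = P(Y|X) × P(X) / P(Y)

Step 1: Calculate P(Y) using law of total probability
P(Y) = P(Y|X)P(X) + P(Y|¬X)P(¬X)
     = 0.8860 × 0.0604 + 0.1513 × 0.9396
     = 0.05351440 + 0.14216148
     = 0.19567588

Step 2: Apply Bayes' theorem
P(X|Y) = P(Y|X) × P(X) / P(Y)
       = 0.05351440 / 0.19567588
       = 0.2735


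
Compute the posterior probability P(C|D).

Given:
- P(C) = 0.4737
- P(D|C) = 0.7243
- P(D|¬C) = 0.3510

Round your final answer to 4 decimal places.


Bayes' theorem: P(C|D) = P(D|C) × P(C) / P(D)

Step 1: Calculate P(D) using law of total probability
P(D) = P(D|C)P(C) + P(D|¬C)P(¬C)
     = 0.7243 × 0.4737 + 0.3510 × 0.5263
     = 0.34310091 + 0.18473130
     = 0.52783221

Step 2: Apply Bayes' theorem
P(C|D) = P(D|C) × P(C) / P(D)
       = 0.34310091 / 0.52783221
       = 0.6500


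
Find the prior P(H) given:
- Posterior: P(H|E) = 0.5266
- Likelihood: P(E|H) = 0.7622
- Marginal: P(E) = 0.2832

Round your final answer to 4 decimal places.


From Bayes' theorem: P(H|E) = P(E|H) × P(H) / P(E)

Rearranging for P(H):
P(H) = P(H|E) × P(E) / P(E|H)
     = 0.5266 × 0.2832 / 0.7622
     = 0.14913312 / 0.7622
     = 0.1957


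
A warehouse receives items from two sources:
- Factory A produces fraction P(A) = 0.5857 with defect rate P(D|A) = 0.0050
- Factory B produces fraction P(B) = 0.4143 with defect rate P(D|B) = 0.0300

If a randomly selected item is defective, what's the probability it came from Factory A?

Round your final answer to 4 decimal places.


Let A = from Factory A, D = defective

Given:
- P(A) = 0.5857, P(B) = 0.4143
- P(D|A) = 0.0050, P(D|B) = 0.0300

Step 1: Find P(D)
P(D) = P(D|A)P(A) + P(D|B)P(B)
     = 0.0050 × 0.5857 + 0.0300 × 0.4143
     = 0.00292850 + 0.01242900
     = 0.01535750

Step 2: Apply Bayes' theorem
P(A|D) = P(D|A)P(A) / P(D)
       = 0.00292850 / 0.01535750
       = 0.1907


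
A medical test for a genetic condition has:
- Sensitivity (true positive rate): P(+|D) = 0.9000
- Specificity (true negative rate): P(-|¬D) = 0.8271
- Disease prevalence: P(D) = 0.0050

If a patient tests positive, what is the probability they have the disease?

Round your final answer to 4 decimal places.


Let D = has disease, + = positive test

Given:
- P(D) = 0.0050 (prevalence)
- P(+|D) = 0.9000 (sensitivity)
- P(-|¬D) = 0.8271 (specificity)
- P(+|¬D) = 0.1729 (false positive rate = 1 - specificity)

Step 1: Find P(+)
P(+) = P(+|D)P(D) + P(+|¬D)P(¬D)
     = 0.9000 × 0.0050 + 0.1729 × 0.9950
     = 0.00450000 + 0.17203550
     = 0.17653550

Step 2: Apply Bayes' theorem for P(D|+)
P(D|+) = P(+|D)P(D) / P(+)
       = 0.00450000 / 0.17653550
       = 0.0255


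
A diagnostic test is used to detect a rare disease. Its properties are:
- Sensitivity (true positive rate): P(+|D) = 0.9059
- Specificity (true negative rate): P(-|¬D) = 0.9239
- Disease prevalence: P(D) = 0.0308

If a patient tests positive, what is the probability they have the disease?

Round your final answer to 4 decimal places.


Let D = has disease, + = positive test

Given:
- P(D) = 0.0308 (prevalence)
- P(+|D) = 0.9059 (sensitivity)
- P(-|¬D) = 0.9239 (specificity)
- P(+|¬D) = 0.0761 (false positive rate = 1 - specificity)

Step 1: Find P(+)
P(+) = P(+|D)P(D) + P(+|¬D)P(¬D)
     = 0.9059 × 0.0308 + 0.0761 × 0.9692
     = 0.02790172 + 0.07375612
     = 0.10165784

Step 2: Apply Bayes' theorem for P(D|+)
P(D|+) = P(+|D)P(D) / P(+)
       = 0.02790172 / 0.10165784
       = 0.2745


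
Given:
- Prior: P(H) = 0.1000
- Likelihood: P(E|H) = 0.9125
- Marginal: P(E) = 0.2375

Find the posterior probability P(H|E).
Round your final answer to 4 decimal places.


Using Bayes' theorem:

P(H|E) = P(E|H) × P(H) / P(E)
       = 0.9125 × 0.1000 / 0.2375
       = 0.09125000 / 0.2375
       = 0.3842

The evidence strengthens our belief in H.
Prior: 0.1000 → Posterior: 0.3842


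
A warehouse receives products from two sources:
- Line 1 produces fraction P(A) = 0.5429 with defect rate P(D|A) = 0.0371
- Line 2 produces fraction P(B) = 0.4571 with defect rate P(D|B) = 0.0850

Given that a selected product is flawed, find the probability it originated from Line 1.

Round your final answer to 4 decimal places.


Let A = from Line 1, D = flawed

Given:
- P(A) = 0.5429, P(B) = 0.4571
- P(D|A) = 0.0371, P(D|B) = 0.0850

Step 1: Find P(D)
P(D) = P(D|A)P(A) + P(D|B)P(B)
     = 0.0371 × 0.5429 + 0.0850 × 0.4571
     = 0.02014159 + 0.03885350
     = 0.05899509

Step 2: Apply Bayes' theorem
P(A|D) = P(D|A)P(A) / P(D)
       = 0.02014159 / 0.05899509
       = 0.3414


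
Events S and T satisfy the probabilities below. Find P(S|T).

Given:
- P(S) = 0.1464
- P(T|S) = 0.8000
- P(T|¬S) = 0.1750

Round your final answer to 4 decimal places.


Bayes' theorem: P(S|T) = P(T|S) × P(S) / P(T)

Step 1: Calculate P(T) using law of total probability
P(T) = P(T|S)P(S) + P(T|¬S)P(¬S)
     = 0.8000 × 0.1464 + 0.1750 × 0.8536
     = 0.11712000 + 0.14938000
     = 0.26650000

Step 2: Apply Bayes' theorem
P(S|T) = P(T|S) × P(S) / P(T)
       = 0.11712000 / 0.26650000
       = 0.4395


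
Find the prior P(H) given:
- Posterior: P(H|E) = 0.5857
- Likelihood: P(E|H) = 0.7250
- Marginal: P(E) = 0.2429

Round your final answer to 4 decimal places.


From Bayes' theorem: P(H|E) = P(E|H) × P(H) / P(E)

Rearranging for P(H):
P(H) = P(H|E) × P(E) / P(E|H)
     = 0.5857 × 0.2429 / 0.7250
     = 0.14226653 / 0.7250
     = 0.1962


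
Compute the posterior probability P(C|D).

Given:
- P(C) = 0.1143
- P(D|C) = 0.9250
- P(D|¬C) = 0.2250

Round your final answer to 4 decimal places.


Bayes' theorem: P(C|D) = P(D|C) × P(C) / P(D)

Step 1: Calculate P(D) using law of total probability
P(D) = P(D|C)P(C) + P(D|¬C)P(¬C)
     = 0.9250 × 0.1143 + 0.2250 × 0.8857
     = 0.10572750 + 0.19928250
     = 0.30501000

Step 2: Apply Bayes' theorem
P(C|D) = P(D|C) × P(C) / P(D)
       = 0.10572750 / 0.30501000
       = 0.3466


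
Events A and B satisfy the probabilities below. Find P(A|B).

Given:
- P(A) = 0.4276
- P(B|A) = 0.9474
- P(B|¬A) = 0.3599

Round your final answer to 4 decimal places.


Bayes' theorem: P(A|B) = P(B|A) × P(A) / P(B)

Step 1: Calculate P(B) using law of total probability
P(B) = P(B|A)P(A) + P(B|¬A)P(¬A)
     = 0.9474 × 0.4276 + 0.3599 × 0.5724
     = 0.40510824 + 0.20600676
     = 0.61111500

Step 2: Apply Bayes' theorem
P(A|B) = P(B|A) × P(A) / P(B)
       = 0.40510824 / 0.61111500
       = 0.6629


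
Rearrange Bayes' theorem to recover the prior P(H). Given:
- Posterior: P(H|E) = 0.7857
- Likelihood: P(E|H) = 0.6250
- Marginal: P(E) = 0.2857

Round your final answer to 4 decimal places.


From Bayes' theorem: P(H|E) = P(E|H) × P(H) / P(E)

Rearranging for P(H):
P(H) = P(H|E) × P(E) / P(E|H)
     = 0.7857 × 0.2857 / 0.6250
     = 0.22447449 / 0.6250
     = 0.3592


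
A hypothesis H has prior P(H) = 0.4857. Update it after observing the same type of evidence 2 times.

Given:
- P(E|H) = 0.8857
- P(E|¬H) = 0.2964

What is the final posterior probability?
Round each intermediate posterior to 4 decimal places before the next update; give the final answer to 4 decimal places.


Sequential Bayesian updating:

Initial prior: P(H) = 0.4857

Update 1:
  P(E) = 0.8857 × 0.4857 + 0.2964 × 0.5143 = 0.43018449 + 0.15243852 = 0.58262301
  P(H|E) = 0.43018449 / 0.58262301 = 0.7384

Update 2:
  P(E) = 0.8857 × 0.7384 + 0.2964 × 0.2616 = 0.65400088 + 0.07753824 = 0.73153912
  P(H|E) = 0.65400088 / 0.73153912 = 0.8940

Final posterior: 0.8940


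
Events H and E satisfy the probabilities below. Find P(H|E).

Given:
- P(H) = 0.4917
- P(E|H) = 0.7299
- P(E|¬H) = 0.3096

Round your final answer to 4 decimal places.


Bayes' theorem: P(H|E) = P(E|H) × P(H) / P(E)

Step 1: Calculate P(E) using law of total probability
P(E) = P(E|H)P(H) + P(E|¬H)P(¬H)
     = 0.7299 × 0.4917 + 0.3096 × 0.5083
     = 0.35889183 + 0.15736968
     = 0.51626151

Step 2: Apply Bayes' theorem
P(H|E) = P(E|H) × P(H) / P(E)
       = 0.35889183 / 0.51626151
       = 0.6952


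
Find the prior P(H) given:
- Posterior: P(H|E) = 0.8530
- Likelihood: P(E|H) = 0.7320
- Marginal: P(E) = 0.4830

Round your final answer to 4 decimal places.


From Bayes' theorem: P(H|E) = P(E|H) × P(H) / P(E)

Rearranging for P(H):
P(H) = P(H|E) × P(E) / P(E|H)
     = 0.8530 × 0.4830 / 0.7320
     = 0.41199900 / 0.7320
     = 0.5628


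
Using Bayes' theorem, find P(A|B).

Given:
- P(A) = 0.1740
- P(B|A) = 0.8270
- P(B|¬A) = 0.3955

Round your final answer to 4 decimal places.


Bayes' theorem: P(A|B) = P(B|A) × P(A) / P(B)

Step 1: Calculate P(B) using law of total probability
P(B) = P(B|A)P(A) + P(B|¬A)P(¬A)
     = 0.8270 × 0.1740 + 0.3955 × 0.8260
     = 0.14389800 + 0.32668300
     = 0.47058100

Step 2: Apply Bayes' theorem
P(A|B) = P(B|A) × P(A) / P(B)
       = 0.14389800 / 0.47058100
       = 0.3058
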